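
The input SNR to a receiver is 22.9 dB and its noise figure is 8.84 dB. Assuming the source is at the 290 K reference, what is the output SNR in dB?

14.06 dB

By definition F = SNR_in/SNR_out, so in dB: SNR_out = SNR_in − NF
SNR_out = 22.9 − 8.84 = 14.06 dB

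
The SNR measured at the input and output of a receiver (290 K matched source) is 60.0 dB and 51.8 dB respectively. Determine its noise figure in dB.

8.2 dB

NF (dB) = SNR_in(dB) − SNR_out(dB) when the source is at T₀
NF = 60.0 − 51.8 = 8.2 dB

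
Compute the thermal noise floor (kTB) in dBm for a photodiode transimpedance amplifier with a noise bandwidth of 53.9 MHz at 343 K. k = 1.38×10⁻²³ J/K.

P_n = kTB = 1.38×10⁻²³ × 343 × 5.39×10⁷ = 2.55×10⁻¹³ W
In dBm: 10 log₁₀(2.55×10⁻¹³ / 10⁻³) = −95.9 dBm

−95.9 dBm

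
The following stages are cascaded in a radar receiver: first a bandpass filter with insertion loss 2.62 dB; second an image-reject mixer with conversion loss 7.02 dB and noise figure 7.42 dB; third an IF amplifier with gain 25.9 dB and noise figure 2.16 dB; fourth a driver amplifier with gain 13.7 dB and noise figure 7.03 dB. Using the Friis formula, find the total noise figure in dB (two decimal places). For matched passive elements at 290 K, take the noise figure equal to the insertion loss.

12.07 dB

Convert to linear (a loss of L dB is a gain of −L dB): F_i = 10^(NF_i/10), G_i = 10^(G_i,dB/10)
  Stage 1: F_1 = 10^(2.62/10) = 1.828, G_1 = 10^(−2.62/10) = 0.5470
  Stage 2: F_2 = 10^(7.42/10) = 5.521, G_2 = 10^(−7.02/10) = 0.1986
  Stage 3: F_3 = 10^(2.16/10) = 1.644, G_3 = 10^(25.9/10) = 389.0
  Stage 4: F_4 = 10^(7.03/10) = 5.047, G_4 = 10^(13.7/10) = 23.44
Friis cascade:
  F = 1.828 + (5.521 − 1)/0.5470 + (1.644 − 1)/0.1086 + (5.047 − 1)/42.27 = 16.12
NF = 10 log₁₀(16.12) = 12.07 dB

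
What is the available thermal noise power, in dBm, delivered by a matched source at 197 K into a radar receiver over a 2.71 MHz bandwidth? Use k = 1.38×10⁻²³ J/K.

−111.3 dBm

P_n = kTB = 1.38×10⁻²³ × 197 × 2.71×10⁶ = 7.37×10⁻¹⁵ W
In dBm: 10 log₁₀(7.37×10⁻¹⁵ / 10⁻³) = −111.3 dBm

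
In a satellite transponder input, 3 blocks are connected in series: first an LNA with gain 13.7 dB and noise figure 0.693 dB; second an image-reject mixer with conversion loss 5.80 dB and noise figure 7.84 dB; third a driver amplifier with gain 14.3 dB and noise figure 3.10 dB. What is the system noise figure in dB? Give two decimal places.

Convert to linear (a loss of L dB is a gain of −L dB): F_i = 10^(NF_i/10), G_i = 10^(G_i,dB/10)
  Stage 1: F_1 = 10^(0.693/10) = 1.173, G_1 = 10^(13.7/10) = 23.44
  Stage 2: F_2 = 10^(7.84/10) = 6.081, G_2 = 10^(−5.80/10) = 0.2630
  Stage 3: F_3 = 10^(3.10/10) = 2.042, G_3 = 10^(14.3/10) = 26.92
Friis cascade:
  F = 1.173 + (6.081 − 1)/23.44 + (2.042 − 1)/6.166 = 1.559
NF = 10 log₁₀(1.559) = 1.93 dB

1.93 dB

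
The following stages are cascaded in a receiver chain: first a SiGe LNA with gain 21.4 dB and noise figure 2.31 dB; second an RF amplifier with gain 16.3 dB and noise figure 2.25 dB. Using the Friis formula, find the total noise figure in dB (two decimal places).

2.32 dB

Convert to linear (a loss of L dB is a gain of −L dB): F_i = 10^(NF_i/10), G_i = 10^(G_i,dB/10)
  Stage 1: F_1 = 10^(2.31/10) = 1.702, G_1 = 10^(21.4/10) = 138.0
  Stage 2: F_2 = 10^(2.25/10) = 1.679, G_2 = 10^(16.3/10) = 42.66
Friis cascade:
  F = 1.702 + (1.679 − 1)/138.0 = 1.707
NF = 10 log₁₀(1.707) = 2.32 dB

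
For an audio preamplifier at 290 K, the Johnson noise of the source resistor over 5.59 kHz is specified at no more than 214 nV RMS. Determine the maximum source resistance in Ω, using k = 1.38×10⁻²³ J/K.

512 Ω

Johnson–Nyquist: V_n = √(4kTRB) ⇒ R = V_n² / (4kTB)
4kTB = 4 × 1.38×10⁻²³ × 290 × 5.59×10³ = 8.95×10⁻¹⁷
R = (2.14×10⁻⁷)² / 8.95×10⁻¹⁷ = 5.12×10² Ω = 512 Ω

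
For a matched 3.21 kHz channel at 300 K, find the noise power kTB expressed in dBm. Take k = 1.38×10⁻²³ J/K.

−138.8 dBm

P_n = kTB = 1.38×10⁻²³ × 300 × 3.21×10³ = 1.33×10⁻¹⁷ W
In dBm: 10 log₁₀(1.33×10⁻¹⁷ / 10⁻³) = −138.8 dBm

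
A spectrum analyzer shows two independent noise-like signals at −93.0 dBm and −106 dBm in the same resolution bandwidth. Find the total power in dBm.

−92.8 dBm

Convert to linear, add, convert back:
P₁ = 5.01×10⁻¹³ W, P₂ = 2.51×10⁻¹⁴ W
P_tot = 5.26×10⁻¹³ W → 10 log₁₀(P_tot / 10⁻³) = −92.8 dBm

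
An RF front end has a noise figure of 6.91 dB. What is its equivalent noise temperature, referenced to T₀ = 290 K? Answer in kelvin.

1134 K

F = 10^(6.91/10) = 4.90908
T_e = (F − 1)·T₀ = (4.90908 − 1) × 290 = 1134 K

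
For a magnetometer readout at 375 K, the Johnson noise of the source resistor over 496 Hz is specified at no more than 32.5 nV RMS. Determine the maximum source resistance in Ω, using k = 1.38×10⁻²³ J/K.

Johnson–Nyquist: V_n = √(4kTRB) ⇒ R = V_n² / (4kTB)
4kTB = 4 × 1.38×10⁻²³ × 375 × 4.96×10² = 1.03×10⁻¹⁷
R = (3.25×10⁻⁸)² / 1.03×10⁻¹⁷ = 1.03×10² Ω = 103 Ω

103 Ω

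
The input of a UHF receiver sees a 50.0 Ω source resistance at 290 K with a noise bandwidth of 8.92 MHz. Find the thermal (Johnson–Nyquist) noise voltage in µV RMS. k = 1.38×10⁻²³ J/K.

V_n = √(4kTRB)
4kTRB = 4 × 1.38×10⁻²³ × 290 × 5.00×10¹ × 8.92×10⁶ = 7.14×10⁻¹² V²
V_n = √(7.14×10⁻¹²) = 2.67×10⁻⁶ V = 2.67 µV

2.67 µV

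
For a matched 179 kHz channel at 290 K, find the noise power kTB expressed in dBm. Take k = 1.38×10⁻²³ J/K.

P_n = kTB = 1.38×10⁻²³ × 290 × 1.79×10⁵ = 7.16×10⁻¹⁶ W
In dBm: 10 log₁₀(7.16×10⁻¹⁶ / 10⁻³) = −121.4 dBm

−121.4 dBm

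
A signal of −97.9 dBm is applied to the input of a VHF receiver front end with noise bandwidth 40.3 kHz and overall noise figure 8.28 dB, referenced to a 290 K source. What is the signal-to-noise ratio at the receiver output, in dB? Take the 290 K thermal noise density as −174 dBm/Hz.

21.8 dB

Noise floor: N = −174 + 10 log₁₀(B) + NF
10 log₁₀(4.03×10⁴) = 46.05 dB
N = −174 + 46.05 + 8.28 = −119.67 dBm
SNR = P_sig − N = −97.9 − (−119.67) = 21.77 dB → 21.8 dB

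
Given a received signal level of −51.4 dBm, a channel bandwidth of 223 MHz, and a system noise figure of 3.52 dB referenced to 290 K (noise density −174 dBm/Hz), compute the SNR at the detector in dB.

35.6 dB

Noise floor: N = −174 + 10 log₁₀(B) + NF
10 log₁₀(2.23×10⁸) = 83.48 dB
N = −174 + 83.48 + 3.52 = −87.00 dBm
SNR = P_sig − N = −51.4 − (−87.00) = 35.60 dB → 35.6 dB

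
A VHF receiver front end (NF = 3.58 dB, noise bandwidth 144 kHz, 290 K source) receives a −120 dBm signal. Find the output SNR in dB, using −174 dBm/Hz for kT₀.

Noise floor: N = −174 + 10 log₁₀(B) + NF
10 log₁₀(1.44×10⁵) = 51.58 dB
N = −174 + 51.58 + 3.58 = −118.84 dBm
SNR = P_sig − N = −120 − (−118.84) = −1.16 dB → −1.2 dB

−1.2 dB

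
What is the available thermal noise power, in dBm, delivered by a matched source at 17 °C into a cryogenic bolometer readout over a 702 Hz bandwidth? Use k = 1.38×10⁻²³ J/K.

T = 17 °C + 273.15 = 290.15 K
P_n = kTB = 1.38×10⁻²³ × 290.15 × 7.02×10² = 2.81×10⁻¹⁸ W
In dBm: 10 log₁₀(2.81×10⁻¹⁸ / 10⁻³) = −145.5 dBm

−145.5 dBm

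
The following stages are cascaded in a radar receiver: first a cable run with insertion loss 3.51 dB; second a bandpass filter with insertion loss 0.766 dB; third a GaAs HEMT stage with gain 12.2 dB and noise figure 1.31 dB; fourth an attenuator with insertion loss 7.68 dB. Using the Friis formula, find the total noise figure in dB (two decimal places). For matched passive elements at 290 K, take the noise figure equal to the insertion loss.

Convert to linear (a loss of L dB is a gain of −L dB): F_i = 10^(NF_i/10), G_i = 10^(G_i,dB/10)
  Stage 1: F_1 = 10^(3.51/10) = 2.244, G_1 = 10^(−3.51/10) = 0.4457
  Stage 2: F_2 = 10^(0.766/10) = 1.193, G_2 = 10^(−0.766/10) = 0.8383
  Stage 3: F_3 = 10^(1.31/10) = 1.352, G_3 = 10^(12.2/10) = 16.60
  Stage 4: F_4 = 10^(7.68/10) = 5.861, G_4 = 10^(−7.68/10) = 0.1706
Friis cascade:
  F = 2.244 + (1.193 − 1)/0.4457 + (1.352 − 1)/0.3736 + (5.861 − 1)/6.200 = 4.403
NF = 10 log₁₀(4.403) = 6.44 dB

6.44 dB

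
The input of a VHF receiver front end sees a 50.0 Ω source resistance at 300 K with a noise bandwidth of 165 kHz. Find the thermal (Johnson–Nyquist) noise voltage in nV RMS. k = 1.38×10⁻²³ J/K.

370 nV

V_n = √(4kTRB)
4kTRB = 4 × 1.38×10⁻²³ × 300 × 5.00×10¹ × 1.65×10⁵ = 1.37×10⁻¹³ V²
V_n = √(1.37×10⁻¹³) = 3.70×10⁻⁷ V = 370 nV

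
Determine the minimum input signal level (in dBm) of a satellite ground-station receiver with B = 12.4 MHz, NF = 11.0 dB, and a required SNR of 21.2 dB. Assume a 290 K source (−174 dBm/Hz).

−70.9 dBm

Sensitivity = −174 + 10 log₁₀(B) + NF + SNR_min
= −174 + 70.93 + 11.0 + 21.2
= −70.87 dBm → −70.9 dBm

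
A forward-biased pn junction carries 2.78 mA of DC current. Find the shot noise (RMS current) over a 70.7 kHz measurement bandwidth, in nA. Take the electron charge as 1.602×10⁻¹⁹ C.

I_n = √(2qI·B)
2qI·B = 2 × 1.602×10⁻¹⁹ × 2.78×10⁻³ × 7.07×10⁴ = 6.30×10⁻¹⁷ A²
I_n = √(6.30×10⁻¹⁷) = 7.94×10⁻⁹ A = 7.94 nA

7.94 nA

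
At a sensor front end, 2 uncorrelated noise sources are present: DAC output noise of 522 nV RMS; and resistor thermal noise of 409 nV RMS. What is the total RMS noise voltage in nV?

Uncorrelated sources add in power (mean-square): V_tot = √(ΣV_i²)
V_tot = √[(5.22×10⁻⁷)² + (4.09×10⁻⁷)²] = 6.63×10⁻⁷ V = 663 nV

663 nV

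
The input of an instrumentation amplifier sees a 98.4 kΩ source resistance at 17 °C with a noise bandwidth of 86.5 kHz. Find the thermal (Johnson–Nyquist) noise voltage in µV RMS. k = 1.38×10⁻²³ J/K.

T = 17 °C + 273.15 = 290.15 K
V_n = √(4kTRB)
4kTRB = 4 × 1.38×10⁻²³ × 290.15 × 9.84×10⁴ × 8.65×10⁴ = 1.36×10⁻¹⁰ V²
V_n = √(1.36×10⁻¹⁰) = 1.17×10⁻⁵ V = 11.7 µV

11.7 µV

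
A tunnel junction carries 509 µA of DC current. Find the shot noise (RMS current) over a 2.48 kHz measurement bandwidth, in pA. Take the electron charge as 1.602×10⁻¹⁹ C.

I_n = √(2qI·B)
2qI·B = 2 × 1.602×10⁻¹⁹ × 5.09×10⁻⁴ × 2.48×10³ = 4.04×10⁻¹⁹ A²
I_n = √(4.04×10⁻¹⁹) = 6.36×10⁻¹⁰ A = 636 pA

636 pA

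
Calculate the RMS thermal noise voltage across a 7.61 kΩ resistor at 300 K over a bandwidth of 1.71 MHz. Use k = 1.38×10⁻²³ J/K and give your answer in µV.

14.7 µV

V_n = √(4kTRB)
4kTRB = 4 × 1.38×10⁻²³ × 300 × 7.61×10³ × 1.71×10⁶ = 2.15×10⁻¹⁰ V²
V_n = √(2.15×10⁻¹⁰) = 1.47×10⁻⁵ V = 14.7 µV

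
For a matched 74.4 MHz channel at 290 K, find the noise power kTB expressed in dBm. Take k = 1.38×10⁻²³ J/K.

−95.3 dBm

P_n = kTB = 1.38×10⁻²³ × 290 × 7.44×10⁷ = 2.98×10⁻¹³ W
In dBm: 10 log₁₀(2.98×10⁻¹³ / 10⁻³) = −95.3 dBm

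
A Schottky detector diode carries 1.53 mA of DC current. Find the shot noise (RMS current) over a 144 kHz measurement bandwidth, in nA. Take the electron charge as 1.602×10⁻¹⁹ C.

I_n = √(2qI·B)
2qI·B = 2 × 1.602×10⁻¹⁹ × 1.53×10⁻³ × 1.44×10⁵ = 7.06×10⁻¹⁷ A²
I_n = √(7.06×10⁻¹⁷) = 8.40×10⁻⁹ A = 8.40 nA

8.40 nA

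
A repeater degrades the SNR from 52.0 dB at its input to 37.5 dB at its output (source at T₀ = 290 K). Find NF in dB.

NF (dB) = SNR_in(dB) − SNR_out(dB) when the source is at T₀
NF = 52.0 − 37.5 = 14.5 dB

14.5 dB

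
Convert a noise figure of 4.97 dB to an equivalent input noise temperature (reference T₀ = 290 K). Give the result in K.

F = 10^(4.97/10) = 3.14051
T_e = (F − 1)·T₀ = (3.14051 − 1) × 290 = 621 K

621 K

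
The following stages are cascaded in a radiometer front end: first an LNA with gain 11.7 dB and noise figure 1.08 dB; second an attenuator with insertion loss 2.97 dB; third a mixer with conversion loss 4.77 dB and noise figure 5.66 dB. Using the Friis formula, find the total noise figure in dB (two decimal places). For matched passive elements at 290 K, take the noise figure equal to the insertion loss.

Convert to linear (a loss of L dB is a gain of −L dB): F_i = 10^(NF_i/10), G_i = 10^(G_i,dB/10)
  Stage 1: F_1 = 10^(1.08/10) = 1.282, G_1 = 10^(11.7/10) = 14.79
  Stage 2: F_2 = 10^(2.97/10) = 1.982, G_2 = 10^(−2.97/10) = 0.5047
  Stage 3: F_3 = 10^(5.66/10) = 3.681, G_3 = 10^(−4.77/10) = 0.3334
Friis cascade:
  F = 1.282 + (1.982 − 1)/14.79 + (3.681 − 1)/7.464 = 1.708
NF = 10 log₁₀(1.708) = 2.32 dB

2.32 dB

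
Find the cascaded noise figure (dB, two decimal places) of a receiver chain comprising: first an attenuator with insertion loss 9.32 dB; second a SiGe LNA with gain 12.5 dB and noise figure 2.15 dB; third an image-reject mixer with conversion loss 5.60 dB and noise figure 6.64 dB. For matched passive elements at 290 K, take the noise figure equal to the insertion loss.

Convert to linear (a loss of L dB is a gain of −L dB): F_i = 10^(NF_i/10), G_i = 10^(G_i,dB/10)
  Stage 1: F_1 = 10^(9.32/10) = 8.551, G_1 = 10^(−9.32/10) = 0.1169
  Stage 2: F_2 = 10^(2.15/10) = 1.641, G_2 = 10^(12.5/10) = 17.78
  Stage 3: F_3 = 10^(6.64/10) = 4.613, G_3 = 10^(−5.60/10) = 0.2754
Friis cascade:
  F = 8.551 + (1.641 − 1)/0.1169 + (4.613 − 1)/2.080 = 15.77
NF = 10 log₁₀(15.77) = 11.98 dB

11.98 dB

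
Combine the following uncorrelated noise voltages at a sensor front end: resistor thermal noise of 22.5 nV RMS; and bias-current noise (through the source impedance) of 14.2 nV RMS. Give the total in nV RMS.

26.6 nV

Uncorrelated sources add in power (mean-square): V_tot = √(ΣV_i²)
V_tot = √[(2.25×10⁻⁸)² + (1.42×10⁻⁸)²] = 2.66×10⁻⁸ V = 26.6 nV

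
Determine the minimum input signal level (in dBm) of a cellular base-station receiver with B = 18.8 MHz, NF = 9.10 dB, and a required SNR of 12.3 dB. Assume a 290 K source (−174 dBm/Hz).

Sensitivity = −174 + 10 log₁₀(B) + NF + SNR_min
= −174 + 72.74 + 9.10 + 12.3
= −79.86 dBm → −79.9 dBm

−79.9 dBm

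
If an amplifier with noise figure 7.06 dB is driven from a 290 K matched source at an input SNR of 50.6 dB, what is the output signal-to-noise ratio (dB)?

43.54 dB

By definition F = SNR_in/SNR_out, so in dB: SNR_out = SNR_in − NF
SNR_out = 50.6 − 7.06 = 43.54 dB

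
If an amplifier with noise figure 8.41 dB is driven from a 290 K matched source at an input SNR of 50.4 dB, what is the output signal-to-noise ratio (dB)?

41.99 dB

By definition F = SNR_in/SNR_out, so in dB: SNR_out = SNR_in − NF
SNR_out = 50.4 − 8.41 = 41.99 dB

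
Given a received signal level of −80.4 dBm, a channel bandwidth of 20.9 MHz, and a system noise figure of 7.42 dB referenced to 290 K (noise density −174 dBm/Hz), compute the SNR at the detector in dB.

13.0 dB

Noise floor: N = −174 + 10 log₁₀(B) + NF
10 log₁₀(2.09×10⁷) = 73.2 dB
N = −174 + 73.2 + 7.42 = −93.38 dBm
SNR = P_sig − N = −80.4 − (−93.38) = 12.98 dB → 13.0 dB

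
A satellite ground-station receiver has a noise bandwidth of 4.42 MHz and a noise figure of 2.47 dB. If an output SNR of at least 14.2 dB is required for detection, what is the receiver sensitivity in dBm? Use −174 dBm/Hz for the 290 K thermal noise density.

−90.9 dBm

Sensitivity = −174 + 10 log₁₀(B) + NF + SNR_min
= −174 + 66.45 + 2.47 + 14.2
= −90.88 dBm → −90.9 dBm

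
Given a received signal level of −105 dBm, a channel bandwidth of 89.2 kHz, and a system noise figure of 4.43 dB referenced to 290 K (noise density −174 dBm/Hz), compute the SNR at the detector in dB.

15.1 dB

Noise floor: N = −174 + 10 log₁₀(B) + NF
10 log₁₀(8.92×10⁴) = 49.5 dB
N = −174 + 49.5 + 4.43 = −120.07 dBm
SNR = P_sig − N = −105 − (−120.07) = 15.07 dB → 15.1 dB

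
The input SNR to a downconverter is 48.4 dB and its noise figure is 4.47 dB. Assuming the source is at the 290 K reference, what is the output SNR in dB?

By definition F = SNR_in/SNR_out, so in dB: SNR_out = SNR_in − NF
SNR_out = 48.4 − 4.47 = 43.93 dB

43.93 dB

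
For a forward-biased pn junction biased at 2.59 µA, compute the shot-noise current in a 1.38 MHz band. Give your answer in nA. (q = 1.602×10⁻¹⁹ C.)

I_n = √(2qI·B)
2qI·B = 2 × 1.602×10⁻¹⁹ × 2.59×10⁻⁶ × 1.38×10⁶ = 1.15×10⁻¹⁸ A²
I_n = √(1.15×10⁻¹⁸) = 1.07×10⁻⁹ A = 1.07 nA

1.07 nA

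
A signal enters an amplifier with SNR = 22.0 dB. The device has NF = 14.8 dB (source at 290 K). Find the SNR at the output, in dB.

7.2 dB

By definition F = SNR_in/SNR_out, so in dB: SNR_out = SNR_in − NF
SNR_out = 22.0 − 14.8 = 7.2 dB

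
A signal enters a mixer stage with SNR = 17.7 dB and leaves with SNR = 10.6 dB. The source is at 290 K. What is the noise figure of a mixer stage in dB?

7.1 dB

NF (dB) = SNR_in(dB) − SNR_out(dB) when the source is at T₀
NF = 17.7 − 10.6 = 7.1 dB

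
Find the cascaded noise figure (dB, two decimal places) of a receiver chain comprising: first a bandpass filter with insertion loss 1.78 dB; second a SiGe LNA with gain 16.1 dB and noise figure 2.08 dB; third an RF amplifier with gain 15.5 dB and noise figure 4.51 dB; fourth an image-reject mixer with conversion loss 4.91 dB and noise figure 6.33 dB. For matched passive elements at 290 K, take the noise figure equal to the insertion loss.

Convert to linear (a loss of L dB is a gain of −L dB): F_i = 10^(NF_i/10), G_i = 10^(G_i,dB/10)
  Stage 1: F_1 = 10^(1.78/10) = 1.507, G_1 = 10^(−1.78/10) = 0.6637
  Stage 2: F_2 = 10^(2.08/10) = 1.614, G_2 = 10^(16.1/10) = 40.74
  Stage 3: F_3 = 10^(4.51/10) = 2.825, G_3 = 10^(15.5/10) = 35.48
  Stage 4: F_4 = 10^(6.33/10) = 4.295, G_4 = 10^(−4.91/10) = 0.3228
Friis cascade:
  F = 1.507 + (1.614 − 1)/0.6637 + (2.825 − 1)/27.04 + (4.295 − 1)/959.4 = 2.503
NF = 10 log₁₀(2.503) = 3.98 dB

3.98 dB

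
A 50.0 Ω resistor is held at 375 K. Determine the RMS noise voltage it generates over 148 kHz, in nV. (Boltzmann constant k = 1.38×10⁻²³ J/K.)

V_n = √(4kTRB)
4kTRB = 4 × 1.38×10⁻²³ × 375 × 5.00×10¹ × 1.48×10⁵ = 1.53×10⁻¹³ V²
V_n = √(1.53×10⁻¹³) = 3.91×10⁻⁷ V = 391 nV

391 nV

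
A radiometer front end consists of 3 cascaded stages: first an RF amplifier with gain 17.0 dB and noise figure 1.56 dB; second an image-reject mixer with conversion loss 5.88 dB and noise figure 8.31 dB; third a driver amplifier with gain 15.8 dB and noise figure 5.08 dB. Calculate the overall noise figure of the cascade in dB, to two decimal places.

2.35 dB

Convert to linear (a loss of L dB is a gain of −L dB): F_i = 10^(NF_i/10), G_i = 10^(G_i,dB/10)
  Stage 1: F_1 = 10^(1.56/10) = 1.432, G_1 = 10^(17.0/10) = 50.12
  Stage 2: F_2 = 10^(8.31/10) = 6.776, G_2 = 10^(−5.88/10) = 0.2582
  Stage 3: F_3 = 10^(5.08/10) = 3.221, G_3 = 10^(15.8/10) = 38.02
Friis cascade:
  F = 1.432 + (6.776 − 1)/50.12 + (3.221 − 1)/12.94 = 1.719
NF = 10 log₁₀(1.719) = 2.35 dB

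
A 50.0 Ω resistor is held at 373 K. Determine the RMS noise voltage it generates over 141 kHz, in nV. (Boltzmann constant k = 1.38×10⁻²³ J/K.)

381 nV

V_n = √(4kTRB)
4kTRB = 4 × 1.38×10⁻²³ × 373 × 5.00×10¹ × 1.41×10⁵ = 1.45×10⁻¹³ V²
V_n = √(1.45×10⁻¹³) = 3.81×10⁻⁷ V = 381 nV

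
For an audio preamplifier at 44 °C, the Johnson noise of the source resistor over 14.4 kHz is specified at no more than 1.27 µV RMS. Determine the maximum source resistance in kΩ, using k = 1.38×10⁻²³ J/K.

6.40 kΩ

T = 44 °C + 273.15 = 317.15 K
Johnson–Nyquist: V_n = √(4kTRB) ⇒ R = V_n² / (4kTB)
4kTB = 4 × 1.38×10⁻²³ × 317.15 × 1.44×10⁴ = 2.52×10⁻¹⁶
R = (1.27×10⁻⁶)² / 2.52×10⁻¹⁶ = 6.40×10³ Ω = 6.40 kΩ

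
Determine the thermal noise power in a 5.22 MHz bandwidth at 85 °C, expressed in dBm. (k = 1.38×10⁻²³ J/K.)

T = 85 °C + 273.15 = 358.15 K
P_n = kTB = 1.38×10⁻²³ × 358.15 × 5.22×10⁶ = 2.58×10⁻¹⁴ W
In dBm: 10 log₁₀(2.58×10⁻¹⁴ / 10⁻³) = −105.9 dBm

−105.9 dBm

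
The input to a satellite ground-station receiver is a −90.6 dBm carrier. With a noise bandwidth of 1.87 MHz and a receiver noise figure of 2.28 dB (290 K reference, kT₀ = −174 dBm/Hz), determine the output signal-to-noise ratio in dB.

18.4 dB

Noise floor: N = −174 + 10 log₁₀(B) + NF
10 log₁₀(1.87×10⁶) = 62.72 dB
N = −174 + 62.72 + 2.28 = −109.00 dBm
SNR = P_sig − N = −90.6 − (−109.00) = 18.40 dB → 18.4 dB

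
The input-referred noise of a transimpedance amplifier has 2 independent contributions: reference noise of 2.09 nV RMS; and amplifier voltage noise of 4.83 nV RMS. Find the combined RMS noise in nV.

5.26 nV

Uncorrelated sources add in power (mean-square): V_tot = √(ΣV_i²)
V_tot = √[(2.09×10⁻⁹)² + (4.83×10⁻⁹)²] = 5.26×10⁻⁹ V = 5.26 nV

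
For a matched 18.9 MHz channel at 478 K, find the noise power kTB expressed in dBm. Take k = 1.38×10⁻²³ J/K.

P_n = kTB = 1.38×10⁻²³ × 478 × 1.89×10⁷ = 1.25×10⁻¹³ W
In dBm: 10 log₁₀(1.25×10⁻¹³ / 10⁻³) = −99.0 dBm

−99.0 dBm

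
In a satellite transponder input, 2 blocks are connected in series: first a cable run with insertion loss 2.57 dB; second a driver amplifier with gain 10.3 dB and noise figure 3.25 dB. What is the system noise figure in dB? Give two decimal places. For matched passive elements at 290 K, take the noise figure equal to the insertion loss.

5.82 dB

Convert to linear (a loss of L dB is a gain of −L dB): F_i = 10^(NF_i/10), G_i = 10^(G_i,dB/10)
  Stage 1: F_1 = 10^(2.57/10) = 1.807, G_1 = 10^(−2.57/10) = 0.5534
  Stage 2: F_2 = 10^(3.25/10) = 2.113, G_2 = 10^(10.3/10) = 10.72
Friis cascade:
  F = 1.807 + (2.113 − 1)/0.5534 = 3.819
NF = 10 log₁₀(3.819) = 5.82 dB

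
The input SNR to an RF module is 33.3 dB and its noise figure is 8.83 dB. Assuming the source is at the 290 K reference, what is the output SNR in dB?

By definition F = SNR_in/SNR_out, so in dB: SNR_out = SNR_in − NF
SNR_out = 33.3 − 8.83 = 24.47 dB

24.47 dB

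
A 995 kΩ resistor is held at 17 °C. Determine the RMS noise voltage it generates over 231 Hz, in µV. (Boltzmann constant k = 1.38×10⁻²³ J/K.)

T = 17 °C + 273.15 = 290.15 K
V_n = √(4kTRB)
4kTRB = 4 × 1.38×10⁻²³ × 290.15 × 9.95×10⁵ × 2.31×10² = 3.68×10⁻¹² V²
V_n = √(3.68×10⁻¹²) = 1.92×10⁻⁶ V = 1.92 µV

1.92 µV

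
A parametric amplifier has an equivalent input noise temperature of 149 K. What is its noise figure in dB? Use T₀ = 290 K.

F = 1 + T_e/T₀ = 1 + 149/290 = 1.51379
NF = 10 log₁₀(1.51379) = 1.80 dB

1.80 dB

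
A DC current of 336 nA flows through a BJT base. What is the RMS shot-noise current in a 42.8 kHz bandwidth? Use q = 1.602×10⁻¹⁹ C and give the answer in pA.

67.9 pA

I_n = √(2qI·B)
2qI·B = 2 × 1.602×10⁻¹⁹ × 3.36×10⁻⁷ × 4.28×10⁴ = 4.61×10⁻²¹ A²
I_n = √(4.61×10⁻²¹) = 6.79×10⁻¹¹ A = 67.9 pA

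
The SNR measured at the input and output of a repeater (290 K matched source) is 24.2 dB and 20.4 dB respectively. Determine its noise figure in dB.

3.8 dB

NF (dB) = SNR_in(dB) − SNR_out(dB) when the source is at T₀
NF = 24.2 − 20.4 = 3.8 dB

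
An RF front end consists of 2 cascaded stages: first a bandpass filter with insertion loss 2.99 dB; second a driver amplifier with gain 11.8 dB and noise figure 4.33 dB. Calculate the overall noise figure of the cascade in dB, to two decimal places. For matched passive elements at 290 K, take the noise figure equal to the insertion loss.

7.32 dB

Convert to linear (a loss of L dB is a gain of −L dB): F_i = 10^(NF_i/10), G_i = 10^(G_i,dB/10)
  Stage 1: F_1 = 10^(2.99/10) = 1.991, G_1 = 10^(−2.99/10) = 0.5023
  Stage 2: F_2 = 10^(4.33/10) = 2.710, G_2 = 10^(11.8/10) = 15.14
Friis cascade:
  F = 1.991 + (2.710 − 1)/0.5023 = 5.395
NF = 10 log₁₀(5.395) = 7.32 dB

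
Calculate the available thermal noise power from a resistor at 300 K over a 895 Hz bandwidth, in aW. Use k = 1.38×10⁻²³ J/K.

P_n = kTB = 1.38×10⁻²³ × 300 × 8.95×10² = 3.71×10⁻¹⁸ W = 3.71 aW

3.71 aW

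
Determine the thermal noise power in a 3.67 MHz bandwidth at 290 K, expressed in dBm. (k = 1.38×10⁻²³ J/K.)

−108.3 dBm

P_n = kTB = 1.38×10⁻²³ × 290 × 3.67×10⁶ = 1.47×10⁻¹⁴ W
In dBm: 10 log₁₀(1.47×10⁻¹⁴ / 10⁻³) = −108.3 dBm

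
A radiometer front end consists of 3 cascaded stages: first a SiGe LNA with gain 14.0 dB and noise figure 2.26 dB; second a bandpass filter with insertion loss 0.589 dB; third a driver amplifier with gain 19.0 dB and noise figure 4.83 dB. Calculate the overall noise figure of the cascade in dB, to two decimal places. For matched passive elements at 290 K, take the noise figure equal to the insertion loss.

Convert to linear (a loss of L dB is a gain of −L dB): F_i = 10^(NF_i/10), G_i = 10^(G_i,dB/10)
  Stage 1: F_1 = 10^(2.26/10) = 1.683, G_1 = 10^(14.0/10) = 25.12
  Stage 2: F_2 = 10^(0.589/10) = 1.145, G_2 = 10^(−0.589/10) = 0.8732
  Stage 3: F_3 = 10^(4.83/10) = 3.041, G_3 = 10^(19.0/10) = 79.43
Friis cascade:
  F = 1.683 + (1.145 − 1)/25.12 + (3.041 − 1)/21.93 = 1.782
NF = 10 log₁₀(1.782) = 2.51 dB

2.51 dB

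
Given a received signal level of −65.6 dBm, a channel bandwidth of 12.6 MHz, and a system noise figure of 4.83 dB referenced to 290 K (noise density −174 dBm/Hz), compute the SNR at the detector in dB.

32.6 dB

Noise floor: N = −174 + 10 log₁₀(B) + NF
10 log₁₀(1.26×10⁷) = 71 dB
N = −174 + 71 + 4.83 = −98.17 dBm
SNR = P_sig − N = −65.6 − (−98.17) = 32.57 dB → 32.6 dB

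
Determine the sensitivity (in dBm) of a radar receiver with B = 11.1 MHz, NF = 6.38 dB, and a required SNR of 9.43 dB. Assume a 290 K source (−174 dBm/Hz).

−87.7 dBm

Sensitivity = −174 + 10 log₁₀(B) + NF + SNR_min
= −174 + 70.45 + 6.38 + 9.43
= −87.74 dBm → −87.7 dBm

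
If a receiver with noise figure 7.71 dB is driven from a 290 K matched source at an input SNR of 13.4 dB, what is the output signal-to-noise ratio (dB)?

By definition F = SNR_in/SNR_out, so in dB: SNR_out = SNR_in − NF
SNR_out = 13.4 − 7.71 = 5.69 dB

5.69 dB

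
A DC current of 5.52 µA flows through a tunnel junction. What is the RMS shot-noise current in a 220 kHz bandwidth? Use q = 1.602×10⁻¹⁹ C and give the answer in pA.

624 pA

I_n = √(2qI·B)
2qI·B = 2 × 1.602×10⁻¹⁹ × 5.52×10⁻⁶ × 2.20×10⁵ = 3.89×10⁻¹⁹ A²
I_n = √(3.89×10⁻¹⁹) = 6.24×10⁻¹⁰ A = 624 pA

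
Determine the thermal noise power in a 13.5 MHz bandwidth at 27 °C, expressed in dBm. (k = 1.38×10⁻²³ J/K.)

T = 27 °C + 273.15 = 300.15 K
P_n = kTB = 1.38×10⁻²³ × 300.15 × 1.35×10⁷ = 5.59×10⁻¹⁴ W
In dBm: 10 log₁₀(5.59×10⁻¹⁴ / 10⁻³) = −102.5 dBm

−102.5 dBm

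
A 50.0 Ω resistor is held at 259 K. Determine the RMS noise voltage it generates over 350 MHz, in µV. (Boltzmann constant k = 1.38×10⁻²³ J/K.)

15.8 µV

V_n = √(4kTRB)
4kTRB = 4 × 1.38×10⁻²³ × 259 × 5.00×10¹ × 3.50×10⁸ = 2.50×10⁻¹⁰ V²
V_n = √(2.50×10⁻¹⁰) = 1.58×10⁻⁵ V = 15.8 µV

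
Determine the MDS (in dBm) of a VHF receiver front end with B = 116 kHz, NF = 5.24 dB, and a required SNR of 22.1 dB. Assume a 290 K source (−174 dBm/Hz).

−96.0 dBm

Sensitivity = −174 + 10 log₁₀(B) + NF + SNR_min
= −174 + 50.64 + 5.24 + 22.1
= −96.02 dBm → −96.0 dBm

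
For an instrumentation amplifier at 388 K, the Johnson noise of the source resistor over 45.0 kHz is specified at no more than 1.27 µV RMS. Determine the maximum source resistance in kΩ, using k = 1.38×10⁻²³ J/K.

1.67 kΩ

Johnson–Nyquist: V_n = √(4kTRB) ⇒ R = V_n² / (4kTB)
4kTB = 4 × 1.38×10⁻²³ × 388 × 4.50×10⁴ = 9.64×10⁻¹⁶
R = (1.27×10⁻⁶)² / 9.64×10⁻¹⁶ = 1.67×10³ Ω = 1.67 kΩ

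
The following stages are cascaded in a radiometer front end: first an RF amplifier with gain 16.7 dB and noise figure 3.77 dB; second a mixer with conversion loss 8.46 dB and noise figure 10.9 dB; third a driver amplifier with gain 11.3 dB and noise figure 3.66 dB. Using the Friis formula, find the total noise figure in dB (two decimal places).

4.51 dB

Convert to linear (a loss of L dB is a gain of −L dB): F_i = 10^(NF_i/10), G_i = 10^(G_i,dB/10)
  Stage 1: F_1 = 10^(3.77/10) = 2.382, G_1 = 10^(16.7/10) = 46.77
  Stage 2: F_2 = 10^(10.9/10) = 12.30, G_2 = 10^(−8.46/10) = 0.1426
  Stage 3: F_3 = 10^(3.66/10) = 2.323, G_3 = 10^(11.3/10) = 13.49
Friis cascade:
  F = 2.382 + (12.30 − 1)/46.77 + (2.323 − 1)/6.668 = 2.822
NF = 10 log₁₀(2.822) = 4.51 dB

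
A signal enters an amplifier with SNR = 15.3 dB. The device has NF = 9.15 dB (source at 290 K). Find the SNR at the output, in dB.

By definition F = SNR_in/SNR_out, so in dB: SNR_out = SNR_in − NF
SNR_out = 15.3 − 9.15 = 6.15 dB

6.15 dB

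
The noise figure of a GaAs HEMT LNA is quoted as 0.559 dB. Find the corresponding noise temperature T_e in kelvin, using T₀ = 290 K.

39.8 K

F = 10^(0.559/10) = 1.13737
T_e = (F − 1)·T₀ = (1.13737 − 1) × 290 = 39.8 K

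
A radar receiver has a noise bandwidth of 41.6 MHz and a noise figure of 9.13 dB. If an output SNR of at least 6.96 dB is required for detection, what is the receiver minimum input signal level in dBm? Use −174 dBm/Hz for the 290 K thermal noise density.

−81.7 dBm

Sensitivity = −174 + 10 log₁₀(B) + NF + SNR_min
= −174 + 76.19 + 9.13 + 6.96
= −81.72 dBm → −81.7 dBm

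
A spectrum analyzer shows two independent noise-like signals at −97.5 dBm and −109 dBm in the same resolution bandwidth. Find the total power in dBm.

Convert to linear, add, convert back:
P₁ = 1.78×10⁻¹³ W, P₂ = 1.26×10⁻¹⁴ W
P_tot = 1.90×10⁻¹³ W → 10 log₁₀(P_tot / 10⁻³) = −97.2 dBm

−97.2 dBm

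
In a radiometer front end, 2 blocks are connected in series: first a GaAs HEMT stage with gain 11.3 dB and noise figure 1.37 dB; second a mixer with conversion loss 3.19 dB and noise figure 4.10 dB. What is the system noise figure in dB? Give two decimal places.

1.72 dB

Convert to linear (a loss of L dB is a gain of −L dB): F_i = 10^(NF_i/10), G_i = 10^(G_i,dB/10)
  Stage 1: F_1 = 10^(1.37/10) = 1.371, G_1 = 10^(11.3/10) = 13.49
  Stage 2: F_2 = 10^(4.10/10) = 2.570, G_2 = 10^(−3.19/10) = 0.4797
Friis cascade:
  F = 1.371 + (2.570 − 1)/13.49 = 1.487
NF = 10 log₁₀(1.487) = 1.72 dB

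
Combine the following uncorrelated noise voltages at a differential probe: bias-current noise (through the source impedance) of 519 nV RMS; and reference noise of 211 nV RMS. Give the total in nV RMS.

Uncorrelated sources add in power (mean-square): V_tot = √(ΣV_i²)
V_tot = √[(5.19×10⁻⁷)² + (2.11×10⁻⁷)²] = 5.60×10⁻⁷ V = 560 nV

560 nV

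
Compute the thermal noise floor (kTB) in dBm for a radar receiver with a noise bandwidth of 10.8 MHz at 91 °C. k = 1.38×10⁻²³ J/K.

T = 91 °C + 273.15 = 364.15 K
P_n = kTB = 1.38×10⁻²³ × 364.15 × 1.08×10⁷ = 5.43×10⁻¹⁴ W
In dBm: 10 log₁₀(5.43×10⁻¹⁴ / 10⁻³) = −102.7 dBm

−102.7 dBm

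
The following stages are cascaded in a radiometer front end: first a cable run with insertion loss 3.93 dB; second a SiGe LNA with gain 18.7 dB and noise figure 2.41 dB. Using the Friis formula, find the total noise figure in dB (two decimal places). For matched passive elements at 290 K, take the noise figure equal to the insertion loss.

Convert to linear (a loss of L dB is a gain of −L dB): F_i = 10^(NF_i/10), G_i = 10^(G_i,dB/10)
  Stage 1: F_1 = 10^(3.93/10) = 2.472, G_1 = 10^(−3.93/10) = 0.4046
  Stage 2: F_2 = 10^(2.41/10) = 1.742, G_2 = 10^(18.7/10) = 74.13
Friis cascade:
  F = 2.472 + (1.742 − 1)/0.4046 = 4.305
NF = 10 log₁₀(4.305) = 6.34 dB

6.34 dB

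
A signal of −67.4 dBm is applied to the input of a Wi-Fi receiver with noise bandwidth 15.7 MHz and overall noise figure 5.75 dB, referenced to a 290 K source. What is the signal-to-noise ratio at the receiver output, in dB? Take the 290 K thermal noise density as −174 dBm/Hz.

28.9 dB

Noise floor: N = −174 + 10 log₁₀(B) + NF
10 log₁₀(1.57×10⁷) = 71.96 dB
N = −174 + 71.96 + 5.75 = −96.29 dBm
SNR = P_sig − N = −67.4 − (−96.29) = 28.89 dB → 28.9 dB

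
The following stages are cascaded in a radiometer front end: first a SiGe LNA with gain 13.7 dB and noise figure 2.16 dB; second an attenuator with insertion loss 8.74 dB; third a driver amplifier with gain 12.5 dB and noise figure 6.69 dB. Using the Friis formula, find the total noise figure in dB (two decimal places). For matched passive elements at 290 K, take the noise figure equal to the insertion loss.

Convert to linear (a loss of L dB is a gain of −L dB): F_i = 10^(NF_i/10), G_i = 10^(G_i,dB/10)
  Stage 1: F_1 = 10^(2.16/10) = 1.644, G_1 = 10^(13.7/10) = 23.44
  Stage 2: F_2 = 10^(8.74/10) = 7.482, G_2 = 10^(−8.74/10) = 0.1337
  Stage 3: F_3 = 10^(6.69/10) = 4.667, G_3 = 10^(12.5/10) = 17.78
Friis cascade:
  F = 1.644 + (7.482 − 1)/23.44 + (4.667 − 1)/3.133 = 3.091
NF = 10 log₁₀(3.091) = 4.90 dB

4.90 dB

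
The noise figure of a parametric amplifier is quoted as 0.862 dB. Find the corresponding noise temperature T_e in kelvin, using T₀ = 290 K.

63.7 K

F = 10^(0.862/10) = 1.21955
T_e = (F − 1)·T₀ = (1.21955 − 1) × 290 = 63.7 K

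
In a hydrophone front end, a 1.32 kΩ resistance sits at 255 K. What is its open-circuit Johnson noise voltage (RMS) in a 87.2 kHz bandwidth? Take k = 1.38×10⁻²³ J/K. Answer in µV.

V_n = √(4kTRB)
4kTRB = 4 × 1.38×10⁻²³ × 255 × 1.32×10³ × 8.72×10⁴ = 1.62×10⁻¹² V²
V_n = √(1.62×10⁻¹²) = 1.27×10⁻⁶ V = 1.27 µV

1.27 µV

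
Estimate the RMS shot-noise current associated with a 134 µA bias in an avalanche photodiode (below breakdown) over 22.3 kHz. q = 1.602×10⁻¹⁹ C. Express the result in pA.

I_n = √(2qI·B)
2qI·B = 2 × 1.602×10⁻¹⁹ × 1.34×10⁻⁴ × 2.23×10⁴ = 9.57×10⁻¹⁹ A²
I_n = √(9.57×10⁻¹⁹) = 9.78×10⁻¹⁰ A = 978 pA

978 pA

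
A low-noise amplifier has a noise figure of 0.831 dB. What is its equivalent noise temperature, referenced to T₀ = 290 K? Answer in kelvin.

61.2 K

F = 10^(0.831/10) = 1.21088
T_e = (F − 1)·T₀ = (1.21088 − 1) × 290 = 61.2 K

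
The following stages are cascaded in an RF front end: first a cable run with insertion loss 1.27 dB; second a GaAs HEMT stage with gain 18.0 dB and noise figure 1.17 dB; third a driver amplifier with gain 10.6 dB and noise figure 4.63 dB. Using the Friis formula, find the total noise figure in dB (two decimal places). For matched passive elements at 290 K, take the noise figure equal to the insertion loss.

Convert to linear (a loss of L dB is a gain of −L dB): F_i = 10^(NF_i/10), G_i = 10^(G_i,dB/10)
  Stage 1: F_1 = 10^(1.27/10) = 1.340, G_1 = 10^(−1.27/10) = 0.7464
  Stage 2: F_2 = 10^(1.17/10) = 1.309, G_2 = 10^(18.0/10) = 63.10
  Stage 3: F_3 = 10^(4.63/10) = 2.904, G_3 = 10^(10.6/10) = 11.48
Friis cascade:
  F = 1.340 + (1.309 − 1)/0.7464 + (2.904 − 1)/47.10 = 1.794
NF = 10 log₁₀(1.794) = 2.54 dB

2.54 dB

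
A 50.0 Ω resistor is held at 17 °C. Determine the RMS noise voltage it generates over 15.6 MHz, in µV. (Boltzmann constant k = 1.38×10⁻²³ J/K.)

3.53 µV

T = 17 °C + 273.15 = 290.15 K
V_n = √(4kTRB)
4kTRB = 4 × 1.38×10⁻²³ × 290.15 × 5.00×10¹ × 1.56×10⁷ = 1.25×10⁻¹¹ V²
V_n = √(1.25×10⁻¹¹) = 3.53×10⁻⁶ V = 3.53 µV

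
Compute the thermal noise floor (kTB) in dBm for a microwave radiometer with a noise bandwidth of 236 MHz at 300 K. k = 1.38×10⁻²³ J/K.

P_n = kTB = 1.38×10⁻²³ × 300 × 2.36×10⁸ = 9.77×10⁻¹³ W
In dBm: 10 log₁₀(9.77×10⁻¹³ / 10⁻³) = −90.1 dBm

−90.1 dBm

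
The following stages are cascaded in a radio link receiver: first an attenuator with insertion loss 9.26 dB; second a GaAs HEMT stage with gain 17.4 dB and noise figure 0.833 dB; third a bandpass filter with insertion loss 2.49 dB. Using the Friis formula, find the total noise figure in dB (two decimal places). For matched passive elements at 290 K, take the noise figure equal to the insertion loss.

10.14 dB

Convert to linear (a loss of L dB is a gain of −L dB): F_i = 10^(NF_i/10), G_i = 10^(G_i,dB/10)
  Stage 1: F_1 = 10^(9.26/10) = 8.433, G_1 = 10^(−9.26/10) = 0.1186
  Stage 2: F_2 = 10^(0.833/10) = 1.211, G_2 = 10^(17.4/10) = 54.95
  Stage 3: F_3 = 10^(2.49/10) = 1.774, G_3 = 10^(−2.49/10) = 0.5636
Friis cascade:
  F = 8.433 + (1.211 − 1)/0.1186 + (1.774 − 1)/6.516 = 10.34
NF = 10 log₁₀(10.34) = 10.14 dB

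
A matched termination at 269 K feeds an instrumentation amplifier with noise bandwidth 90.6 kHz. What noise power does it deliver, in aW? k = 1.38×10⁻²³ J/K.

P_n = kTB = 1.38×10⁻²³ × 269 × 9.06×10⁴ = 3.36×10⁻¹⁶ W = 336 aW

336 aW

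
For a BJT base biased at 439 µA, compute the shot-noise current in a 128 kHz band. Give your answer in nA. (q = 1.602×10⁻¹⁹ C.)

I_n = √(2qI·B)
2qI·B = 2 × 1.602×10⁻¹⁹ × 4.39×10⁻⁴ × 1.28×10⁵ = 1.80×10⁻¹⁷ A²
I_n = √(1.80×10⁻¹⁷) = 4.24×10⁻⁹ A = 4.24 nA

4.24 nA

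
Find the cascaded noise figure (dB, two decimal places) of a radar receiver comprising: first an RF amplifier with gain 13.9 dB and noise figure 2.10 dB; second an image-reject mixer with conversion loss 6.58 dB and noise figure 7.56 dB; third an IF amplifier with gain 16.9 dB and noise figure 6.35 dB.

3.85 dB

Convert to linear (a loss of L dB is a gain of −L dB): F_i = 10^(NF_i/10), G_i = 10^(G_i,dB/10)
  Stage 1: F_1 = 10^(2.10/10) = 1.622, G_1 = 10^(13.9/10) = 24.55
  Stage 2: F_2 = 10^(7.56/10) = 5.702, G_2 = 10^(−6.58/10) = 0.2198
  Stage 3: F_3 = 10^(6.35/10) = 4.315, G_3 = 10^(16.9/10) = 48.98
Friis cascade:
  F = 1.622 + (5.702 − 1)/24.55 + (4.315 − 1)/5.395 = 2.428
NF = 10 log₁₀(2.428) = 3.85 dB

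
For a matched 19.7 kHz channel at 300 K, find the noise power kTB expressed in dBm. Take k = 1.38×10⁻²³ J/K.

P_n = kTB = 1.38×10⁻²³ × 300 × 1.97×10⁴ = 8.16×10⁻¹⁷ W
In dBm: 10 log₁₀(8.16×10⁻¹⁷ / 10⁻³) = −130.9 dBm

−130.9 dBm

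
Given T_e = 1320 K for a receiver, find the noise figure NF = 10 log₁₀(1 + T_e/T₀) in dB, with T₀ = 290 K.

F = 1 + T_e/T₀ = 1 + 1320/290 = 5.55172
NF = 10 log₁₀(5.55172) = 7.44 dB

7.44 dB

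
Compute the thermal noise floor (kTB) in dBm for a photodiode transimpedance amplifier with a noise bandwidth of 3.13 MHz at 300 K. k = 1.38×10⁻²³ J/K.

−108.9 dBm

P_n = kTB = 1.38×10⁻²³ × 300 × 3.13×10⁶ = 1.30×10⁻¹⁴ W
In dBm: 10 log₁₀(1.30×10⁻¹⁴ / 10⁻³) = −108.9 dBm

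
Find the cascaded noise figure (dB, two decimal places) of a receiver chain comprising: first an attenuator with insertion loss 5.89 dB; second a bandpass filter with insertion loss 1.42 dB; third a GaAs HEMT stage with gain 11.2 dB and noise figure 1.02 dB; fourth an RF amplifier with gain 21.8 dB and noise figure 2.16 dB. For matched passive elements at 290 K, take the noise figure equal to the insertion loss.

Convert to linear (a loss of L dB is a gain of −L dB): F_i = 10^(NF_i/10), G_i = 10^(G_i,dB/10)
  Stage 1: F_1 = 10^(5.89/10) = 3.882, G_1 = 10^(−5.89/10) = 0.2576
  Stage 2: F_2 = 10^(1.42/10) = 1.387, G_2 = 10^(−1.42/10) = 0.7211
  Stage 3: F_3 = 10^(1.02/10) = 1.265, G_3 = 10^(11.2/10) = 13.18
  Stage 4: F_4 = 10^(2.16/10) = 1.644, G_4 = 10^(21.8/10) = 151.4
Friis cascade:
  F = 3.882 + (1.387 − 1)/0.2576 + (1.265 − 1)/0.1858 + (1.644 − 1)/2.449 = 7.071
NF = 10 log₁₀(7.071) = 8.49 dB

8.49 dB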